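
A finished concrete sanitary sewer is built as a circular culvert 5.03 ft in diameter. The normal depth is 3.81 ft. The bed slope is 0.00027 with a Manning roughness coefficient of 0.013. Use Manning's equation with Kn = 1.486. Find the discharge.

For a circular section of diameter D = 5.03 ft at depth y = 3.81 ft, the central angle is θ = 2 arccos(1 − 2y/D) = 4.223 rad. Then A = (D²/8)(θ − sin θ) = 16.15 ft² and P = Dθ/2 = 10.62 ft.
Hydraulic radius R = A/P = 16.15/10.62 = 1.52 ft.
Manning's equation: Q = (1.486/n) A R^(2/3) S^(1/2) = (1.486/0.013) × 16.15 × 1.52^(2/3) × 0.00027^(1/2) = 40.1 ft³/s.

Q = 40.1 ft³/s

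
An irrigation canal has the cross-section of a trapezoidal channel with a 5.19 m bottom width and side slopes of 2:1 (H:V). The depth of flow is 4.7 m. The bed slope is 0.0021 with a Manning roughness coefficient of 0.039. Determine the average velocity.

V = 2.23 m/s

With bottom width b = 5.19 m and side slope z = 2: A = (b + zy)y = (5.19 + 2×4.7)×4.7 = 68.57 m²; P = b + 2y√(1+z²) = 5.19 + 2×4.7×2.236 = 26.21 m.
Hydraulic radius R = A/P = 68.57/26.21 = 2.616 m.
From Manning's equation, V = (1/n) R^(2/3) S^(1/2) = (1/0.039) × 2.616^(2/3) × 0.0021^(1/2) = 2.23 m/s.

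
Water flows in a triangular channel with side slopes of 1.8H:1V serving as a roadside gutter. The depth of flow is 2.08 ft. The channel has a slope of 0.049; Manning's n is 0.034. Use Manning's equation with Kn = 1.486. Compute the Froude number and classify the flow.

For a triangular section with side slope z = 1.8: A = zy² = 1.8×2.08² = 7.788 ft²; P = 2y√(1+z²) = 2×2.08×2.059 = 8.566 ft.
Hydraulic radius R = A/P = 7.788/8.566 = 0.9091 ft.
V = (1.486/n) R^(2/3) √S = (1.486/0.034) × 0.9091^(2/3) × √0.049 = 9.079 ft/s. Hydraulic depth D_h = A/T = 7.788/7.488 = 1.04 ft.
Froude number Fr = V/√(g·D_h) = 9.079/√(32.2×1.04) = 1.57, which is greater than 1, so the flow is supercritical.

supercritical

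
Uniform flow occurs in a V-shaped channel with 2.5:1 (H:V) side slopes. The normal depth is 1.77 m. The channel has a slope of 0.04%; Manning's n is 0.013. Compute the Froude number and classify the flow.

subcritical

For a triangular section with side slope z = 2.5: A = zy² = 2.5×1.77² = 7.832 m²; P = 2y√(1+z²) = 2×1.77×2.693 = 9.532 m.
Hydraulic radius R = A/P = 7.832/9.532 = 0.8217 m.
V = (1/n) R^(2/3) √S = (1/0.013) × 0.8217^(2/3) × √0.0004 = 1.35 m/s. Hydraulic depth D_h = A/T = 7.832/8.85 = 0.885 m.
Froude number Fr = V/√(g·D_h) = 1.35/√(9.81×0.885) = 0.458, which is less than 1, so the flow is subcritical.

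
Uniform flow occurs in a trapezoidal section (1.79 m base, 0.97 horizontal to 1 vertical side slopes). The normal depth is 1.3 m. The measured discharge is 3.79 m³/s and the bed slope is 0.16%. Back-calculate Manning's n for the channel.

n = 0.034

With bottom width b = 1.79 m and side slope z = 0.97: A = (b + zy)y = (1.79 + 0.97×1.3)×1.3 = 3.966 m²; P = b + 2y√(1+z²) = 1.79 + 2×1.3×1.393 = 5.412 m.
Hydraulic radius R = A/P = 3.966/5.412 = 0.7328 m.
Rearranging Manning's equation: n = (1/Q) A R^(2/3) S^(1/2) = (1/3.79) × 3.966 × 0.7328^(2/3) × √0.0016 = 0.034.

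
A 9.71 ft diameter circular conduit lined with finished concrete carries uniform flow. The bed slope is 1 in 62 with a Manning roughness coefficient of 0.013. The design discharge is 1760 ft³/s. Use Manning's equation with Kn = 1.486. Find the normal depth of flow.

y_n = 7.25 ft

Manning's equation rearranged: A R^(2/3) = nQ / (1.486·√S) = 0.013 × 1760 / (1.486 × √0.01613) = 121.2.
At y = 8.12 ft: A R^(2/3) = 136.1 — over.
At y = 7.25 ft: A R^(2/3) = 121.3 — close enough.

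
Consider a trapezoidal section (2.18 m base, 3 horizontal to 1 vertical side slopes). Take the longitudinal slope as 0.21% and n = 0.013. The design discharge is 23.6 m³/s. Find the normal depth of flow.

y_n = 1.31 m

Manning's equation rearranged: A R^(2/3) = nQ / (1·√S) = 0.013 × 23.6 / (√0.0021) = 6.695.
Try y = 1.08 m: A R^(2/3) = 4.391 — short.
Try y = 1.66 m: A R^(2/3) = 11.38 — over.
Try y = 1.31 m: A R^(2/3) = 6.694 — ≈ 6.695.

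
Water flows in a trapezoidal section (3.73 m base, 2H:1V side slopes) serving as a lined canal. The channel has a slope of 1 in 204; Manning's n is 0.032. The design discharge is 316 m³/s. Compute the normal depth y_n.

Manning's equation rearranged: A R^(2/3) = nQ / (1·√S) = 0.032 × 316 / (√0.004902) = 144.4.
At y = 3.66 m: A R^(2/3) = 64.46 — short.
At y = 5.22 m: A R^(2/3) = 144.6 — ≈ 144.4.

y_n = 5.22 m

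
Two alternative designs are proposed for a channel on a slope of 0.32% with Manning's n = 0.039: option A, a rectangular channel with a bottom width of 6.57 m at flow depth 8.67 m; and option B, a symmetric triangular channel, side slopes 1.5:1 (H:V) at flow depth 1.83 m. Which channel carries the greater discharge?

channel A

Channel A: Flow area A = b·y = 6.57 × 8.67 = 56.96 m². Wetted perimeter P = b + 2y = 6.57 + 2×8.67 = 23.91 m. Hydraulic radius R = A/P = 56.96/23.91 = 2.382 m. Q_A = (1/0.039)·56.96·2.382^(2/3)·√0.0032 = 147.4 m³/s.
Channel B: For a triangular section with side slope z = 1.5: A = zy² = 1.5×1.83² = 5.023 m²; P = 2y√(1+z²) = 2×1.83×1.803 = 6.598 m. Hydraulic radius R = A/P = 5.023/6.598 = 0.7613 m. Q_B = (1/0.039)·5.023·0.7613^(2/3)·√0.0032 = 6.075 m³/s.
Q_A = 147.4 m³/s vs Q_B = 6.075 m³/s, so channel A carries more.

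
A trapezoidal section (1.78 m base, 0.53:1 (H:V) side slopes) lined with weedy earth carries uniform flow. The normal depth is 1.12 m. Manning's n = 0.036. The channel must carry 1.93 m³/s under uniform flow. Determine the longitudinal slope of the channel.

S = 0.0013

With bottom width b = 1.78 m and side slope z = 0.53: A = (b + zy)y = (1.78 + 0.53×1.12)×1.12 = 2.658 m²; P = b + 2y√(1+z²) = 1.78 + 2×1.12×1.132 = 4.315 m.
Hydraulic radius R = A/P = 2.658/4.315 = 0.6161 m.
From Manning's equation, S = [nQ / (1 A R^(2/3))]² = [0.036 × 1.93 / (1 × 2.658 × 0.6161^(2/3))]² = 0.0013.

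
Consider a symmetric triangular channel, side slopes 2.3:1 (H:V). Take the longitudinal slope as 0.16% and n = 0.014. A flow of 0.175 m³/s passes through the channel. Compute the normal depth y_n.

Manning's equation rearranged: A R^(2/3) = nQ / (1·√S) = 0.014 × 0.175 / (√0.0016) = 0.06125.
Trying y = 0.35 m: A R^(2/3) = 0.08321 — high.
Trying y = 0.218 m: A R^(2/3) = 0.02354 — low.
Trying y = 0.312 m: A R^(2/3) = 0.06124 — ≈ 0.06125.

y_n = 0.312 m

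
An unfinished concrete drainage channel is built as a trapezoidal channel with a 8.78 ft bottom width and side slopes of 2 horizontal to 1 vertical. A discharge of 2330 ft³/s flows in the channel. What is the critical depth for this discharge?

y_c = 7.76 ft

At critical depth, Q² T / (g A³) = 1, i.e. A³/T = Q²/g = 2330²/32.2 = 168600.
Try y = 9.31 ft: A³/T = 360700 — too large.
Try y = 5.45 ft: A³/T = 40350 — too small.
Try y = 7.76 ft: A³/T = 168400 — matches.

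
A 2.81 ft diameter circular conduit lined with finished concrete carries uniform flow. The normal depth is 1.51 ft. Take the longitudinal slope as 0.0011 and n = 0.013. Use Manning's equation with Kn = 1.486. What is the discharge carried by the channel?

Q = 10.5 ft³/s

For a circular section of diameter D = 2.81 ft at depth y = 1.51 ft, the central angle is θ = 2 arccos(1 − 2y/D) = 3.291 rad. Then A = (D²/8)(θ − sin θ) = 3.396 ft² and P = Dθ/2 = 4.624 ft.
Hydraulic radius R = A/P = 3.396/4.624 = 0.7343 ft.
Manning's equation: Q = (1.486/n) A R^(2/3) S^(1/2) = (1.486/0.013) × 3.396 × 0.7343^(2/3) × 0.0011^(1/2) = 10.5 ft³/s.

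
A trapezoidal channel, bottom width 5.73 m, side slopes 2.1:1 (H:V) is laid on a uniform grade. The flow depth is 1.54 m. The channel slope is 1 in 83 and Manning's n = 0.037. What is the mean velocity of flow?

With bottom width b = 5.73 m and side slope z = 2.1: A = (b + zy)y = (5.73 + 2.1×1.54)×1.54 = 13.8 m²; P = b + 2y√(1+z²) = 5.73 + 2×1.54×2.326 = 12.89 m.
Hydraulic radius R = A/P = 13.8/12.89 = 1.071 m.
From Manning's equation, V = (1/n) R^(2/3) S^(1/2) = (1/0.037) × 1.071^(2/3) × 0.01205^(1/2) = 3.1 m/s.

V = 3.1 m/s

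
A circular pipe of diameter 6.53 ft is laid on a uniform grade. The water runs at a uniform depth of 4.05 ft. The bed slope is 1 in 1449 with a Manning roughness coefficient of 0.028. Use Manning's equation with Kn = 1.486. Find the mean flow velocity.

For a circular section of diameter D = 6.53 ft at depth y = 4.05 ft, the central angle is θ = 2 arccos(1 − 2y/D) = 3.627 rad. Then A = (D²/8)(θ − sin θ) = 21.82 ft² and P = Dθ/2 = 11.84 ft.
Hydraulic radius R = A/P = 21.82/11.84 = 1.843 ft.
From Manning's equation, V = (1.486/n) R^(2/3) S^(1/2) = (1.486/0.028) × 1.843^(2/3) × 0.0006901^(1/2) = 2.1 ft/s.

V = 2.1 ft/s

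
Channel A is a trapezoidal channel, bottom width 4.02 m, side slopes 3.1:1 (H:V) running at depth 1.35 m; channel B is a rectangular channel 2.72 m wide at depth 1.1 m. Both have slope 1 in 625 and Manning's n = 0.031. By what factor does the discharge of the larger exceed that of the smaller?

4.68

Channel A: With bottom width b = 4.02 m and side slope z = 3.1: A = (b + zy)y = (4.02 + 3.1×1.35)×1.35 = 11.08 m²; P = b + 2y√(1+z²) = 4.02 + 2×1.35×3.257 = 12.81 m. Hydraulic radius R = A/P = 11.08/12.81 = 0.8644 m. Q_A = (1/0.031)·11.08·0.8644^(2/3)·√0.0016 = 12.97 m³/s.
Channel B: Flow area A = b·y = 2.72 × 1.1 = 2.992 m². Wetted perimeter P = b + 2y = 2.72 + 2×1.1 = 4.92 m. Hydraulic radius R = A/P = 2.992/4.92 = 0.6081 m. Q_B = (1/0.031)·2.992·0.6081^(2/3)·√0.0016 = 2.771 m³/s.
The larger discharge is 12.97 m³/s and the smaller is 2.771 m³/s; the ratio is 4.68.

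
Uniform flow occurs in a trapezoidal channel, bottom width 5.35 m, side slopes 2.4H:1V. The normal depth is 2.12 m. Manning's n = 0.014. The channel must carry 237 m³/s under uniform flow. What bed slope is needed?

S = 0.015

With bottom width b = 5.35 m and side slope z = 2.4: A = (b + zy)y = (5.35 + 2.4×2.12)×2.12 = 22.13 m²; P = b + 2y√(1+z²) = 5.35 + 2×2.12×2.6 = 16.37 m.
Hydraulic radius R = A/P = 22.13/16.37 = 1.351 m.
From Manning's equation, S = [nQ / (1 A R^(2/3))]² = [0.014 × 237 / (1 × 22.13 × 1.351^(2/3))]² = 0.015.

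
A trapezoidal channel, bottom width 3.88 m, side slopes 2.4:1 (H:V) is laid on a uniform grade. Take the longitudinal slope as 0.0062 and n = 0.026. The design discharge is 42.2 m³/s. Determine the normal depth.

Manning's equation rearranged: A R^(2/3) = nQ / (1·√S) = 0.026 × 42.2 / (√0.0062) = 13.93.
At y = 1.2 m: A R^(2/3) = 7 — too small.
At y = 1.69 m: A R^(2/3) = 13.93 — matches.

y_n = 1.69 m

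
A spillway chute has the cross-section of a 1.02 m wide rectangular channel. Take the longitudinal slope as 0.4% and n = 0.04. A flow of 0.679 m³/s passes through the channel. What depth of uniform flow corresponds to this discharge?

y_n = 0.892 m

Manning's equation rearranged: A R^(2/3) = nQ / (1·√S) = 0.04 × 0.679 / (√0.004) = 0.4294.
Try y = 0.763 m: A R^(2/3) = 0.3532 — too small.
Try y = 0.892 m: A R^(2/3) = 0.4296 — close enough.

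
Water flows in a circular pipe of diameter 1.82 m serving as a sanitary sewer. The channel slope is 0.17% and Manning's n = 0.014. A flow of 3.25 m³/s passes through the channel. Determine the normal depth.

y_n = 1.14 m

Manning's equation rearranged: A R^(2/3) = nQ / (1·√S) = 0.014 × 3.25 / (√0.0017) = 1.104.
Try y = 0.975 m: A R^(2/3) = 0.8635 — low.
Try y = 1.45 m: A R^(2/3) = 1.498 — high.
Try y = 1.14 m: A R^(2/3) = 1.103 — close enough.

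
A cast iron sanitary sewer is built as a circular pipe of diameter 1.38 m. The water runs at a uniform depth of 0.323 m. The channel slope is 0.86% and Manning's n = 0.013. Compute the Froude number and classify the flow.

supercritical

For a circular section of diameter D = 1.38 m at depth y = 0.323 m, the central angle is θ = 2 arccos(1 − 2y/D) = 2.02 rad. Then A = (D²/8)(θ − sin θ) = 0.2664 m² and P = Dθ/2 = 1.394 m.
Hydraulic radius R = A/P = 0.2664/1.394 = 0.1911 m.
V = (1/n) R^(2/3) √S = (1/0.013) × 0.1911^(2/3) × √0.0086 = 2.367 m/s. Hydraulic depth D_h = A/T = 0.2664/1.169 = 0.228 m.
Froude number Fr = V/√(g·D_h) = 2.367/√(9.81×0.228) = 1.58, which is greater than 1, so the flow is supercritical.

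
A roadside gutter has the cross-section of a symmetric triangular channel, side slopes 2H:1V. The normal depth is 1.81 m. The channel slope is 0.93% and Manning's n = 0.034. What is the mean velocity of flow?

V = 2.46 m/s

For a triangular section with side slope z = 2: A = zy² = 2×1.81² = 6.552 m²; P = 2y√(1+z²) = 2×1.81×2.236 = 8.095 m.
Hydraulic radius R = A/P = 6.552/8.095 = 0.8095 m.
From Manning's equation, V = (1/n) R^(2/3) S^(1/2) = (1/0.034) × 0.8095^(2/3) × 0.0093^(1/2) = 2.46 m/s.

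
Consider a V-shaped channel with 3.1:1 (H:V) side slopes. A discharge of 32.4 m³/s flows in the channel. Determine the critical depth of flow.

y_c = 1.86 m

At critical depth, Q² T / (g A³) = 1, i.e. A³/T = Q²/g = 32.4²/9.81 = 107.
Trying y = 1.44 m: A³/T = 29.75 — short.
Trying y = 2.14 m: A³/T = 215.7 — over.
Trying y = 1.86 m: A³/T = 107 — ≈ 107.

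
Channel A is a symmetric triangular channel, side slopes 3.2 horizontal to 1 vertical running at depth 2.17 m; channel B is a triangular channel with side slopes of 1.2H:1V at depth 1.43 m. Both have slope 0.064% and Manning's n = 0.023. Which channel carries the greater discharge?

Channel A: For a triangular section with side slope z = 3.2: A = zy² = 3.2×2.17² = 15.07 m²; P = 2y√(1+z²) = 2×2.17×3.353 = 14.55 m. Hydraulic radius R = A/P = 15.07/14.55 = 1.036 m. Q_A = (1/0.023)·15.07·1.036^(2/3)·√0.00064 = 16.97 m³/s.
Channel B: For a triangular section with side slope z = 1.2: A = zy² = 1.2×1.43² = 2.454 m²; P = 2y√(1+z²) = 2×1.43×1.562 = 4.467 m. Hydraulic radius R = A/P = 2.454/4.467 = 0.5493 m. Q_B = (1/0.023)·2.454·0.5493^(2/3)·√0.00064 = 1.81 m³/s.
Q_A = 16.97 m³/s vs Q_B = 1.81 m³/s, so channel A carries more.

channel A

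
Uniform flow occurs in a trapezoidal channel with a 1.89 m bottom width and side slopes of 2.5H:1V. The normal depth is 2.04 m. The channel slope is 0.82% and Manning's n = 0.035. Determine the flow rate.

Q = 39.5 m³/s

With bottom width b = 1.89 m and side slope z = 2.5: A = (b + zy)y = (1.89 + 2.5×2.04)×2.04 = 14.26 m²; P = b + 2y√(1+z²) = 1.89 + 2×2.04×2.693 = 12.88 m.
Hydraulic radius R = A/P = 14.26/12.88 = 1.107 m.
Manning's equation: Q = (1/n) A R^(2/3) S^(1/2) = (1/0.035) × 14.26 × 1.107^(2/3) × 0.0082^(1/2) = 39.5 m³/s.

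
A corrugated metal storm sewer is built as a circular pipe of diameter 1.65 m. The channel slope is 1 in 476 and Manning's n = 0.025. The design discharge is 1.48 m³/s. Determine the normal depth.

y_n = 0.999 m

Manning's equation rearranged: A R^(2/3) = nQ / (1·√S) = 0.025 × 1.48 / (√0.002101) = 0.8072.
At y = 1.11 m: A R^(2/3) = 0.9405 — too large.
At y = 0.803 m: A R^(2/3) = 0.5657 — too small.
At y = 0.999 m: A R^(2/3) = 0.8071 — matches.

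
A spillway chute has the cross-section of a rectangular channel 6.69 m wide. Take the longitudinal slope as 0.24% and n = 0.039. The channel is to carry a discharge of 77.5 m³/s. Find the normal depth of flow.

Manning's equation rearranged: A R^(2/3) = nQ / (1·√S) = 0.039 × 77.5 / (√0.0024) = 61.7.
At y = 4.72 m: A R^(2/3) = 49.41 — too small.
At y = 5.63 m: A R^(2/3) = 61.73 — close enough.

y_n = 5.63 m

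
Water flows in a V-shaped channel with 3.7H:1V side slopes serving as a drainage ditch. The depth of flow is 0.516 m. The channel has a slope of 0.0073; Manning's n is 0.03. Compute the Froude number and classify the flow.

For a triangular section with side slope z = 3.7: A = zy² = 3.7×0.516² = 0.9851 m²; P = 2y√(1+z²) = 2×0.516×3.833 = 3.955 m.
Hydraulic radius R = A/P = 0.9851/3.955 = 0.2491 m.
V = (1/n) R^(2/3) √S = (1/0.03) × 0.2491^(2/3) × √0.0073 = 1.127 m/s. Hydraulic depth D_h = A/T = 0.9851/3.818 = 0.258 m.
Froude number Fr = V/√(g·D_h) = 1.127/√(9.81×0.258) = 0.709, which is less than 1, so the flow is subcritical.

subcritical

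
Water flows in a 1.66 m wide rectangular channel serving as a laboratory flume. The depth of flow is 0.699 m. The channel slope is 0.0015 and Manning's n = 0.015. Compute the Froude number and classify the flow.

Flow area A = b·y = 1.66 × 0.699 = 1.16 m². Wetted perimeter P = b + 2y = 1.66 + 2×0.699 = 3.058 m.
Hydraulic radius R = A/P = 1.16/3.058 = 0.3794 m.
V = (1/n) R^(2/3) √S = (1/0.015) × 0.3794^(2/3) × √0.0015 = 1.353 m/s. Hydraulic depth D_h = A/T = 1.16/1.66 = 0.699 m.
Froude number Fr = V/√(g·D_h) = 1.353/√(9.81×0.699) = 0.517, which is less than 1, so the flow is subcritical.

subcritical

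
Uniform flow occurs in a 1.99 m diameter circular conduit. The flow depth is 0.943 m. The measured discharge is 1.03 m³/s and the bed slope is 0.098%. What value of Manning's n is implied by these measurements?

n = 0.0271

For a circular section of diameter D = 1.99 m at depth y = 0.943 m, the central angle is θ = 2 arccos(1 − 2y/D) = 3.037 rad. Then A = (D²/8)(θ − sin θ) = 1.452 m² and P = Dθ/2 = 3.022 m.
Hydraulic radius R = A/P = 1.452/3.022 = 0.4804 m.
Rearranging Manning's equation: n = (1/Q) A R^(2/3) S^(1/2) = (1/1.03) × 1.452 × 0.4804^(2/3) × √0.00098 = 0.0271.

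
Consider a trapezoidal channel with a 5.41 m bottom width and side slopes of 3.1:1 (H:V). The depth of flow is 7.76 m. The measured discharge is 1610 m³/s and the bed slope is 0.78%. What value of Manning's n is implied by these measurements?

With bottom width b = 5.41 m and side slope z = 3.1: A = (b + zy)y = (5.41 + 3.1×7.76)×7.76 = 228.7 m²; P = b + 2y√(1+z²) = 5.41 + 2×7.76×3.257 = 55.96 m.
Hydraulic radius R = A/P = 228.7/55.96 = 4.086 m.
Rearranging Manning's equation: n = (1/Q) A R^(2/3) S^(1/2) = (1/1610) × 228.7 × 4.086^(2/3) × √0.0078 = 0.0321.

n = 0.0321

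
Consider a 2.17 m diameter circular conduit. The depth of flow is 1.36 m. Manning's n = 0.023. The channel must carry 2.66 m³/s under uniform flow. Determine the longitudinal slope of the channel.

For a circular section of diameter D = 2.17 m at depth y = 1.36 m, the central angle is θ = 2 arccos(1 − 2y/D) = 3.654 rad. Then A = (D²/8)(θ − sin θ) = 2.439 m² and P = Dθ/2 = 3.965 m.
Hydraulic radius R = A/P = 2.439/3.965 = 0.6153 m.
From Manning's equation, S = [nQ / (1 A R^(2/3))]² = [0.023 × 2.66 / (1 × 2.439 × 0.6153^(2/3))]² = 0.0012.

S = 0.0012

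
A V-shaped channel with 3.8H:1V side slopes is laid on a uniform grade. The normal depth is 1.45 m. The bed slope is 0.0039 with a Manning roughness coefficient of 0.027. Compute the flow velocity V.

V = 1.83 m/s

For a triangular section with side slope z = 3.8: A = zy² = 3.8×1.45² = 7.989 m²; P = 2y√(1+z²) = 2×1.45×3.929 = 11.4 m.
Hydraulic radius R = A/P = 7.989/11.4 = 0.7011 m.
From Manning's equation, V = (1/n) R^(2/3) S^(1/2) = (1/0.027) × 0.7011^(2/3) × 0.0039^(1/2) = 1.83 m/s.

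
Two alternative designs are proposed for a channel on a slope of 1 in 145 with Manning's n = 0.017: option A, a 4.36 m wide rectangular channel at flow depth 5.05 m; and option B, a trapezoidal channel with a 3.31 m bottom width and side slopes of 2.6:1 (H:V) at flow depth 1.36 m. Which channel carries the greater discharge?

Channel A: Flow area A = b·y = 4.36 × 5.05 = 22.02 m². Wetted perimeter P = b + 2y = 4.36 + 2×5.05 = 14.46 m. Hydraulic radius R = A/P = 22.02/14.46 = 1.523 m. Q_A = (1/0.017)·22.02·1.523^(2/3)·√0.006897 = 142.4 m³/s.
Channel B: With bottom width b = 3.31 m and side slope z = 2.6: A = (b + zy)y = (3.31 + 2.6×1.36)×1.36 = 9.311 m²; P = b + 2y√(1+z²) = 3.31 + 2×1.36×2.786 = 10.89 m. Hydraulic radius R = A/P = 9.311/10.89 = 0.8552 m. Q_B = (1/0.017)·9.311·0.8552^(2/3)·√0.006897 = 40.98 m³/s.
Q_A = 142.4 m³/s vs Q_B = 40.98 m³/s, so channel A carries more.

channel A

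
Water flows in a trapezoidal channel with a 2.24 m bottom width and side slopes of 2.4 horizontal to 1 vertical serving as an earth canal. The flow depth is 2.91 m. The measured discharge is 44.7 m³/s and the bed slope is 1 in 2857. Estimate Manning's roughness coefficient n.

With bottom width b = 2.24 m and side slope z = 2.4: A = (b + zy)y = (2.24 + 2.4×2.91)×2.91 = 26.84 m²; P = b + 2y√(1+z²) = 2.24 + 2×2.91×2.6 = 17.37 m.
Hydraulic radius R = A/P = 26.84/17.37 = 1.545 m.
Rearranging Manning's equation: n = (1/Q) A R^(2/3) S^(1/2) = (1/44.7) × 26.84 × 1.545^(2/3) × √0.00035 = 0.015.

n = 0.015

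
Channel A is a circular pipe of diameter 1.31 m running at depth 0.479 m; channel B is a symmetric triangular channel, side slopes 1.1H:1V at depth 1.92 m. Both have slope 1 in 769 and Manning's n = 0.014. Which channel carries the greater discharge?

channel B

Channel A: For a circular section of diameter D = 1.31 m at depth y = 0.479 m, the central angle is θ = 2 arccos(1 − 2y/D) = 2.598 rad. Then A = (D²/8)(θ − sin θ) = 0.4462 m² and P = Dθ/2 = 1.701 m. Hydraulic radius R = A/P = 0.4462/1.701 = 0.2622 m. Q_A = (1/0.014)·0.4462·0.2622^(2/3)·√0.0013 = 0.4708 m³/s.
Channel B: For a triangular section with side slope z = 1.1: A = zy² = 1.1×1.92² = 4.055 m²; P = 2y√(1+z²) = 2×1.92×1.487 = 5.709 m. Hydraulic radius R = A/P = 4.055/5.709 = 0.7103 m. Q_B = (1/0.014)·4.055·0.7103^(2/3)·√0.0013 = 8.315 m³/s.
Q_A = 0.4708 m³/s vs Q_B = 8.315 m³/s, so channel B carries more.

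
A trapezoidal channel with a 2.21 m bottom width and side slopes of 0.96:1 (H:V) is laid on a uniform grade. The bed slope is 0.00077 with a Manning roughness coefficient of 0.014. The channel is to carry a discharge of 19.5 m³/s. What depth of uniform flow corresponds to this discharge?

Manning's equation rearranged: A R^(2/3) = nQ / (1·√S) = 0.014 × 19.5 / (√0.00077) = 9.838.
Trying y = 2.42 m: A R^(2/3) = 12.59 — over.
Trying y = 1.49 m: A R^(2/3) = 4.888 — short.
Trying y = 2.14 m: A R^(2/3) = 9.846 — ≈ 9.838.

y_n = 2.14 m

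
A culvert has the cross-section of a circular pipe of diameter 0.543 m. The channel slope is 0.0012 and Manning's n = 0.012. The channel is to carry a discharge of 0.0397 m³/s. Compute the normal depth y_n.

Manning's equation rearranged: A R^(2/3) = nQ / (1·√S) = 0.012 × 0.0397 / (√0.0012) = 0.01375.
Trying y = 0.145 m: A R^(2/3) = 0.009544 — low.
Trying y = 0.209 m: A R^(2/3) = 0.0192 — high.
Trying y = 0.175 m: A R^(2/3) = 0.01375 — ≈ 0.01375.

y_n = 0.175 m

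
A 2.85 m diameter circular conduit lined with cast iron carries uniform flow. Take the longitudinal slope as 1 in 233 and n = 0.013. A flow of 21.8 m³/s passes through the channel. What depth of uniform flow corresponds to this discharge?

Manning's equation rearranged: A R^(2/3) = nQ / (1·√S) = 0.013 × 21.8 / (√0.004292) = 4.326.
At y = 1.82 m: A R^(2/3) = 3.752 — low.
At y = 2.53 m: A R^(2/3) = 5.39 — high.
At y = 2.02 m: A R^(2/3) = 4.33 — close enough.

y_n = 2.02 m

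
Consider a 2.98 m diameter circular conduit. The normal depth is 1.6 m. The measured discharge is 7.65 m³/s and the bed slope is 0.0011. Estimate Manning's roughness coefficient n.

n = 0.014

For a circular section of diameter D = 2.98 m at depth y = 1.6 m, the central angle is θ = 2 arccos(1 − 2y/D) = 3.289 rad. Then A = (D²/8)(θ − sin θ) = 3.815 m² and P = Dθ/2 = 4.901 m.
Hydraulic radius R = A/P = 3.815/4.901 = 0.7783 m.
Rearranging Manning's equation: n = (1/Q) A R^(2/3) S^(1/2) = (1/7.65) × 3.815 × 0.7783^(2/3) × √0.0011 = 0.014.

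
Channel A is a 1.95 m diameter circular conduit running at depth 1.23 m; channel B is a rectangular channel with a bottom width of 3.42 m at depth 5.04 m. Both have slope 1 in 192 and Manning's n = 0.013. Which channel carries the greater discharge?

Channel A: For a circular section of diameter D = 1.95 m at depth y = 1.23 m, the central angle is θ = 2 arccos(1 − 2y/D) = 3.671 rad. Then A = (D²/8)(θ − sin θ) = 1.985 m² and P = Dθ/2 = 3.579 m. Hydraulic radius R = A/P = 1.985/3.579 = 0.5545 m. Q_A = (1/0.013)·1.985·0.5545^(2/3)·√0.005208 = 7.437 m³/s.
Channel B: Flow area A = b·y = 3.42 × 5.04 = 17.24 m². Wetted perimeter P = b + 2y = 3.42 + 2×5.04 = 13.5 m. Hydraulic radius R = A/P = 17.24/13.5 = 1.277 m. Q_B = (1/0.013)·17.24·1.277^(2/3)·√0.005208 = 112.6 m³/s.
Q_A = 7.437 m³/s vs Q_B = 112.6 m³/s, so channel B carries more.

channel B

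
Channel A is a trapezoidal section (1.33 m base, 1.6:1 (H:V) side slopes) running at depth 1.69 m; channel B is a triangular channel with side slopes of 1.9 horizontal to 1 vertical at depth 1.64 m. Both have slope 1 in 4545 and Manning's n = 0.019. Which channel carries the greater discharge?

channel A

Channel A: With bottom width b = 1.33 m and side slope z = 1.6: A = (b + zy)y = (1.33 + 1.6×1.69)×1.69 = 6.817 m²; P = b + 2y√(1+z²) = 1.33 + 2×1.69×1.887 = 7.707 m. Hydraulic radius R = A/P = 6.817/7.707 = 0.8845 m. Q_A = (1/0.019)·6.817·0.8845^(2/3)·√0.00022 = 4.904 m³/s.
Channel B: For a triangular section with side slope z = 1.9: A = zy² = 1.9×1.64² = 5.11 m²; P = 2y√(1+z²) = 2×1.64×2.147 = 7.042 m. Hydraulic radius R = A/P = 5.11/7.042 = 0.7256 m. Q_B = (1/0.019)·5.11·0.7256^(2/3)·√0.00022 = 3.222 m³/s.
Q_A = 4.904 m³/s vs Q_B = 3.222 m³/s, so channel A carries more.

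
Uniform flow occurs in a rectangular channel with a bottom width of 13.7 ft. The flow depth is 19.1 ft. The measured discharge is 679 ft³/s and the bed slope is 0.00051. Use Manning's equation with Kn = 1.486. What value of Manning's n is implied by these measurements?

Flow area A = b·y = 13.7 × 19.1 = 261.7 ft². Wetted perimeter P = b + 2y = 13.7 + 2×19.1 = 51.9 ft.
Hydraulic radius R = A/P = 261.7/51.9 = 5.042 ft.
Rearranging Manning's equation: n = (1.486/Q) A R^(2/3) S^(1/2) = (1.486/679) × 261.7 × 5.042^(2/3) × √0.00051 = 0.038.

n = 0.038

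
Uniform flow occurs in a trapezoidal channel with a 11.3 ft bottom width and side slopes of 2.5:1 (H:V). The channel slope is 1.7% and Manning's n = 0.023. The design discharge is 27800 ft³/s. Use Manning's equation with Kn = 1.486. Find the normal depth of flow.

Manning's equation rearranged: A R^(2/3) = nQ / (1.486·√S) = 0.023 × 27800 / (1.486 × √0.017) = 3300.
At y = 17.2 ft: A R^(2/3) = 4037 — over.
At y = 13.6 ft: A R^(2/3) = 2316 — short.
At y = 15.8 ft: A R^(2/3) = 3298 — close enough.

y_n = 15.8 ft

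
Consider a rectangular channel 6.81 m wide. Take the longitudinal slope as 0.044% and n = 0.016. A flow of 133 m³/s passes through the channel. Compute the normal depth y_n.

Manning's equation rearranged: A R^(2/3) = nQ / (1·√S) = 0.016 × 133 / (√0.00044) = 101.4.
Trying y = 9.66 m: A R^(2/3) = 121.7 — over.
Trying y = 6.4 m: A R^(2/3) = 74.23 — short.
Trying y = 8.28 m: A R^(2/3) = 101.4 — close enough.

y_n = 8.28 m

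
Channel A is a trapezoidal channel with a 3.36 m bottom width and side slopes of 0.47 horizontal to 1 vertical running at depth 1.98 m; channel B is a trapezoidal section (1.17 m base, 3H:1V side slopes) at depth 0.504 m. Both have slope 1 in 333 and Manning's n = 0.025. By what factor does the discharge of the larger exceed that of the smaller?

Channel A: With bottom width b = 3.36 m and side slope z = 0.47: A = (b + zy)y = (3.36 + 0.47×1.98)×1.98 = 8.495 m²; P = b + 2y√(1+z²) = 3.36 + 2×1.98×1.105 = 7.736 m. Hydraulic radius R = A/P = 8.495/7.736 = 1.098 m. Q_A = (1/0.025)·8.495·1.098^(2/3)·√0.003003 = 19.82 m³/s.
Channel B: With bottom width b = 1.17 m and side slope z = 3: A = (b + zy)y = (1.17 + 3×0.504)×0.504 = 1.352 m²; P = b + 2y√(1+z²) = 1.17 + 2×0.504×3.162 = 4.358 m. Hydraulic radius R = A/P = 1.352/4.358 = 0.3102 m. Q_B = (1/0.025)·1.352·0.3102^(2/3)·√0.003003 = 1.358 m³/s.
The larger discharge is 19.82 m³/s and the smaller is 1.358 m³/s; the ratio is 14.6.

14.6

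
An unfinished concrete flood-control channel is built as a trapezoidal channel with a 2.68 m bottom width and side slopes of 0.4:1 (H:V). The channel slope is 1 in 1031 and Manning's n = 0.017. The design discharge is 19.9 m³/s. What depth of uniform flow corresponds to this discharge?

y_n = 2.62 m

Manning's equation rearranged: A R^(2/3) = nQ / (1·√S) = 0.017 × 19.9 / (√0.0009699) = 10.86.
Try y = 3.16 m: A R^(2/3) = 14.95 — too large.
Try y = 2.62 m: A R^(2/3) = 10.87 — close enough.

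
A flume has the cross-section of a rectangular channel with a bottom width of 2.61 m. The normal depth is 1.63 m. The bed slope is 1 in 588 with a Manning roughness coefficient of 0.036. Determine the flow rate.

Flow area A = b·y = 2.61 × 1.63 = 4.254 m². Wetted perimeter P = b + 2y = 2.61 + 2×1.63 = 5.87 m.
Hydraulic radius R = A/P = 4.254/5.87 = 0.7248 m.
Manning's equation: Q = (1/n) A R^(2/3) S^(1/2) = (1/0.036) × 4.254 × 0.7248^(2/3) × 0.001701^(1/2) = 3.93 m³/s.

Q = 3.93 m³/s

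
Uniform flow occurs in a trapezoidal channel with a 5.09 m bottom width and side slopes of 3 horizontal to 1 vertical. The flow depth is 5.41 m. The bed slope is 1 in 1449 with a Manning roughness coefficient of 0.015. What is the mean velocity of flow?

V = 3.59 m/s

With bottom width b = 5.09 m and side slope z = 3: A = (b + zy)y = (5.09 + 3×5.41)×5.41 = 115.3 m²; P = b + 2y√(1+z²) = 5.09 + 2×5.41×3.162 = 39.31 m.
Hydraulic radius R = A/P = 115.3/39.31 = 2.934 m.
From Manning's equation, V = (1/n) R^(2/3) S^(1/2) = (1/0.015) × 2.934^(2/3) × 0.0006901^(1/2) = 3.59 m/s.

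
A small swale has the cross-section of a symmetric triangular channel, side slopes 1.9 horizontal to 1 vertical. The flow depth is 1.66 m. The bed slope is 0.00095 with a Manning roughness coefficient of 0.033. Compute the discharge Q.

Q = 3.98 m³/s

For a triangular section with side slope z = 1.9: A = zy² = 1.9×1.66² = 5.236 m²; P = 2y√(1+z²) = 2×1.66×2.147 = 7.128 m.
Hydraulic radius R = A/P = 5.236/7.128 = 0.7345 m.
Manning's equation: Q = (1/n) A R^(2/3) S^(1/2) = (1/0.033) × 5.236 × 0.7345^(2/3) × 0.00095^(1/2) = 3.98 m³/s.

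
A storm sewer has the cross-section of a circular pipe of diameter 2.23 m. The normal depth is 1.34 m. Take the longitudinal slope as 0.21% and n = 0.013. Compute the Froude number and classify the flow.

For a circular section of diameter D = 2.23 m at depth y = 1.34 m, the central angle is θ = 2 arccos(1 − 2y/D) = 3.548 rad. Then A = (D²/8)(θ − sin θ) = 2.451 m² and P = Dθ/2 = 3.956 m.
Hydraulic radius R = A/P = 2.451/3.956 = 0.6196 m.
V = (1/n) R^(2/3) √S = (1/0.013) × 0.6196^(2/3) × √0.0021 = 2.562 m/s. Hydraulic depth D_h = A/T = 2.451/2.184 = 1.122 m.
Froude number Fr = V/√(g·D_h) = 2.562/√(9.81×1.122) = 0.772, which is less than 1, so the flow is subcritical.

subcritical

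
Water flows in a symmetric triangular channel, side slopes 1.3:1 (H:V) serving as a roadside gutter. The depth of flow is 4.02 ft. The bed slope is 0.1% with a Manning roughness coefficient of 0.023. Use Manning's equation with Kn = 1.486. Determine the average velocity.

For a triangular section with side slope z = 1.3: A = zy² = 1.3×4.02² = 21.01 ft²; P = 2y√(1+z²) = 2×4.02×1.64 = 13.19 ft.
Hydraulic radius R = A/P = 21.01/13.19 = 1.593 ft.
From Manning's equation, V = (1.486/n) R^(2/3) S^(1/2) = (1.486/0.023) × 1.593^(2/3) × 0.001^(1/2) = 2.79 ft/s.

V = 2.79 ft/s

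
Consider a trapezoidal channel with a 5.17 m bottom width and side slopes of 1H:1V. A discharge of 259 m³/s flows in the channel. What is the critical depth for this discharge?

At critical depth, Q² T / (g A³) = 1, i.e. A³/T = Q²/g = 259²/9.81 = 6838.
Trying y = 3.85 m: A³/T = 3254 — short.
Trying y = 5.64 m: A³/T = 13780 — over.
Trying y = 4.7 m: A³/T = 6851 — close enough.

y_c = 4.7 m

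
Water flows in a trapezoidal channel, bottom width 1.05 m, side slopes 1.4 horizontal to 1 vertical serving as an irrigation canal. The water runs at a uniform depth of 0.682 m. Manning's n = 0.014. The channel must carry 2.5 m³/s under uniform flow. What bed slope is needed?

With bottom width b = 1.05 m and side slope z = 1.4: A = (b + zy)y = (1.05 + 1.4×0.682)×0.682 = 1.367 m²; P = b + 2y√(1+z²) = 1.05 + 2×0.682×1.72 = 3.397 m.
Hydraulic radius R = A/P = 1.367/3.397 = 0.4025 m.
From Manning's equation, S = [nQ / (1 A R^(2/3))]² = [0.014 × 2.5 / (1 × 1.367 × 0.4025^(2/3))]² = 0.0022.

S = 0.0022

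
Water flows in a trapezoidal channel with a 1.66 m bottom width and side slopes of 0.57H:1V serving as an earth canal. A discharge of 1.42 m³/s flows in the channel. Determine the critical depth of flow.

y_c = 0.401 m

At critical depth, Q² T / (g A³) = 1, i.e. A³/T = Q²/g = 1.42²/9.81 = 0.2055.
Trying y = 0.327 m: A³/T = 0.1083 — too small.
Trying y = 0.494 m: A³/T = 0.3969 — too large.
Trying y = 0.401 m: A³/T = 0.2052 — close enough.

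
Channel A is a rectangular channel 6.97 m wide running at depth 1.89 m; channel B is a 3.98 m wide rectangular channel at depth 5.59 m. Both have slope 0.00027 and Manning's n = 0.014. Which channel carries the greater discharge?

Channel A: Flow area A = b·y = 6.97 × 1.89 = 13.17 m². Wetted perimeter P = b + 2y = 6.97 + 2×1.89 = 10.75 m. Hydraulic radius R = A/P = 13.17/10.75 = 1.225 m. Q_A = (1/0.014)·13.17·1.225^(2/3)·√0.00027 = 17.71 m³/s.
Channel B: Flow area A = b·y = 3.98 × 5.59 = 22.25 m². Wetted perimeter P = b + 2y = 3.98 + 2×5.59 = 15.16 m. Hydraulic radius R = A/P = 22.25/15.16 = 1.468 m. Q_B = (1/0.014)·22.25·1.468^(2/3)·√0.00027 = 33.72 m³/s.
Q_A = 17.71 m³/s vs Q_B = 33.72 m³/s, so channel B carries more.

channel B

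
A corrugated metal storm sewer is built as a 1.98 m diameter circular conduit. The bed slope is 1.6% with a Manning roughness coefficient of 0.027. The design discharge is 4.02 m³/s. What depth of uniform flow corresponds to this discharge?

y_n = 0.926 m

Manning's equation rearranged: A R^(2/3) = nQ / (1·√S) = 0.027 × 4.02 / (√0.016) = 0.8581.
Try y = 1.14 m: A R^(2/3) = 1.214 — over.
Try y = 0.782 m: A R^(2/3) = 0.6343 — short.
Try y = 0.926 m: A R^(2/3) = 0.8587 — ≈ 0.8581.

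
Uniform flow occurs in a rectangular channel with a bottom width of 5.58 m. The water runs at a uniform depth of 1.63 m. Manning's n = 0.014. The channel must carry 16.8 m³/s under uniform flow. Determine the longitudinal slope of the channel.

Flow area A = b·y = 5.58 × 1.63 = 9.095 m². Wetted perimeter P = b + 2y = 5.58 + 2×1.63 = 8.84 m.
Hydraulic radius R = A/P = 9.095/8.84 = 1.029 m.
From Manning's equation, S = [nQ / (1 A R^(2/3))]² = [0.014 × 16.8 / (1 × 9.095 × 1.029^(2/3))]² = 0.000644.

S = 0.000644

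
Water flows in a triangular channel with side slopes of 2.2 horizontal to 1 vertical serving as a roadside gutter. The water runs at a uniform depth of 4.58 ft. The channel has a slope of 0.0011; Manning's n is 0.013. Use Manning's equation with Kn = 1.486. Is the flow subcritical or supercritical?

subcritical

For a triangular section with side slope z = 2.2: A = zy² = 2.2×4.58² = 46.15 ft²; P = 2y√(1+z²) = 2×4.58×2.417 = 22.14 ft.
Hydraulic radius R = A/P = 46.15/22.14 = 2.085 ft.
V = (1.486/n) R^(2/3) √S = (1.486/0.013) × 2.085^(2/3) × √0.0011 = 6.187 ft/s. Hydraulic depth D_h = A/T = 46.15/20.15 = 2.29 ft.
Froude number Fr = V/√(g·D_h) = 6.187/√(32.2×2.29) = 0.72, which is less than 1, so the flow is subcritical.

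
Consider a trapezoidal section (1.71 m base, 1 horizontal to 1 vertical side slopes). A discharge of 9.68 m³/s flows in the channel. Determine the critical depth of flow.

y_c = 1.17 m

At critical depth, Q² T / (g A³) = 1, i.e. A³/T = Q²/g = 9.68²/9.81 = 9.552.
Try y = 0.894 m: A³/T = 3.607 — short.
Try y = 1.3 m: A³/T = 13.9 — over.
Try y = 1.17 m: A³/T = 9.447 — ≈ 9.552.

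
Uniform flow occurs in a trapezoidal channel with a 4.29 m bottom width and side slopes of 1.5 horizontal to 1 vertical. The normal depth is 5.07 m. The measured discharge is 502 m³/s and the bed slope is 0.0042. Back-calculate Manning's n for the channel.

n = 0.015

With bottom width b = 4.29 m and side slope z = 1.5: A = (b + zy)y = (4.29 + 1.5×5.07)×5.07 = 60.31 m²; P = b + 2y√(1+z²) = 4.29 + 2×5.07×1.803 = 22.57 m.
Hydraulic radius R = A/P = 60.31/22.57 = 2.672 m.
Rearranging Manning's equation: n = (1/Q) A R^(2/3) S^(1/2) = (1/502) × 60.31 × 2.672^(2/3) × √0.0042 = 0.015.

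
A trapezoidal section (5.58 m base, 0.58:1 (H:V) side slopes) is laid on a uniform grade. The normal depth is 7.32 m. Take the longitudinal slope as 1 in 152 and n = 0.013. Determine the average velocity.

V = 13.5 m/s

With bottom width b = 5.58 m and side slope z = 0.58: A = (b + zy)y = (5.58 + 0.58×7.32)×7.32 = 71.92 m²; P = b + 2y√(1+z²) = 5.58 + 2×7.32×1.156 = 22.5 m.
Hydraulic radius R = A/P = 71.92/22.5 = 3.196 m.
From Manning's equation, V = (1/n) R^(2/3) S^(1/2) = (1/0.013) × 3.196^(2/3) × 0.006579^(1/2) = 13.5 m/s.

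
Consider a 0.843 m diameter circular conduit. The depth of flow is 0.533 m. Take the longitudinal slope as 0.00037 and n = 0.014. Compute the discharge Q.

Q = 0.197 m³/s

For a circular section of diameter D = 0.843 m at depth y = 0.533 m, the central angle is θ = 2 arccos(1 − 2y/D) = 3.677 rad. Then A = (D²/8)(θ − sin θ) = 0.372 m² and P = Dθ/2 = 1.55 m.
Hydraulic radius R = A/P = 0.372/1.55 = 0.24 m.
Manning's equation: Q = (1/n) A R^(2/3) S^(1/2) = (1/0.014) × 0.372 × 0.24^(2/3) × 0.00037^(1/2) = 0.197 m³/s.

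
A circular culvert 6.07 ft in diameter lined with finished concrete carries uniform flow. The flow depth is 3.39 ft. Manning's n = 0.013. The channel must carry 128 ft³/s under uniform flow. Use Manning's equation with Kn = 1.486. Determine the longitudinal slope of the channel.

For a circular section of diameter D = 6.07 ft at depth y = 3.39 ft, the central angle is θ = 2 arccos(1 − 2y/D) = 3.376 rad. Then A = (D²/8)(θ − sin θ) = 16.62 ft² and P = Dθ/2 = 10.25 ft.
Hydraulic radius R = A/P = 16.62/10.25 = 1.622 ft.
From Manning's equation, S = [nQ / (1.486 A R^(2/3))]² = [0.013 × 128 / (1.486 × 16.62 × 1.622^(2/3))]² = 0.00238.

S = 0.00238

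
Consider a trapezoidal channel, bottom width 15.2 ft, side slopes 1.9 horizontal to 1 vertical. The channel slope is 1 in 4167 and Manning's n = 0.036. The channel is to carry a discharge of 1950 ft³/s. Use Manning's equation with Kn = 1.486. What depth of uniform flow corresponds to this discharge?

Manning's equation rearranged: A R^(2/3) = nQ / (1.486·√S) = 0.036 × 1950 / (1.486 × √0.00024) = 3050.
Trying y = 17.6 ft: A R^(2/3) = 3821 — over.
Trying y = 14.1 ft: A R^(2/3) = 2332 — short.
Trying y = 15.9 ft: A R^(2/3) = 3042 — ≈ 3050.

y_n = 15.9 ft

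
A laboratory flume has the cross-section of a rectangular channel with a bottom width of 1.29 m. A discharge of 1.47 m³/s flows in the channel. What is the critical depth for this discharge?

For a rectangular channel, critical depth y_c = (q²/g)^(1/3) where q = Q/b = 1.47/1.29 = 1.14 m²/s.
So y_c = (1.14²/9.81)^(1/3) = 0.51 m.

y_c = 0.51 m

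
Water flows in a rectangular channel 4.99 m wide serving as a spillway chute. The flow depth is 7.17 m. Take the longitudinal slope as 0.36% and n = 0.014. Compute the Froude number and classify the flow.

Flow area A = b·y = 4.99 × 7.17 = 35.78 m². Wetted perimeter P = b + 2y = 4.99 + 2×7.17 = 19.33 m.
Hydraulic radius R = A/P = 35.78/19.33 = 1.851 m.
V = (1/n) R^(2/3) √S = (1/0.014) × 1.851^(2/3) × √0.0036 = 6.461 m/s. Hydraulic depth D_h = A/T = 35.78/4.99 = 7.17 m.
Froude number Fr = V/√(g·D_h) = 6.461/√(9.81×7.17) = 0.77, which is less than 1, so the flow is subcritical.

subcritical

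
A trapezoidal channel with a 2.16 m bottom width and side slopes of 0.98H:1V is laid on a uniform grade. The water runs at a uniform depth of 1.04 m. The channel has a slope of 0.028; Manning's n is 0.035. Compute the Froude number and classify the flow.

supercritical

With bottom width b = 2.16 m and side slope z = 0.98: A = (b + zy)y = (2.16 + 0.98×1.04)×1.04 = 3.306 m²; P = b + 2y√(1+z²) = 2.16 + 2×1.04×1.4 = 5.072 m.
Hydraulic radius R = A/P = 3.306/5.072 = 0.6518 m.
V = (1/n) R^(2/3) √S = (1/0.035) × 0.6518^(2/3) × √0.028 = 3.594 m/s. Hydraulic depth D_h = A/T = 3.306/4.198 = 0.7875 m.
Froude number Fr = V/√(g·D_h) = 3.594/√(9.81×0.7875) = 1.29, which is greater than 1, so the flow is supercritical.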